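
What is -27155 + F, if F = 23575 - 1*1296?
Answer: -4876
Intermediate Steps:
F = 22279 (F = 23575 - 1296 = 22279)
-27155 + F = -27155 + 22279 = -4876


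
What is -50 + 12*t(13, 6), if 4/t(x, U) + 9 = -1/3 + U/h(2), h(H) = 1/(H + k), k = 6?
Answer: -1414/29 ≈ -48.759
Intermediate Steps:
h(H) = 1/(6 + H) (h(H) = 1/(H + 6) = 1/(6 + H))
t(x, U) = 4/(-28/3 + 8*U) (t(x, U) = 4/(-9 + (-1/3 + U/(1/(6 + 2)))) = 4/(-9 + (-1*1/3 + U/(1/8))) = 4/(-9 + (-1/3 + U/(1/8))) = 4/(-9 + (-1/3 + U*8)) = 4/(-9 + (-1/3 + 8*U)) = 4/(-28/3 + 8*U))
-50 + 12*t(13, 6) = -50 + 12*(3/(-7 + 6*6)) = -50 + 12*(3/(-7 + 36)) = -50 + 12*(3/29) = -50 + 36/29 = -1414/29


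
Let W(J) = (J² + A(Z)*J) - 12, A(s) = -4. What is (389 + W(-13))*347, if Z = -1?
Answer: 207506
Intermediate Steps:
W(J) = -12 + J² - 4*J (W(J) = (J² - 4*J) - 12 = -12 + J² - 4*J)
(389 + W(-13))*347 = (389 + (-12 + (-13)² - 4*(-13)))*347 = (389 + (-12 + 169 + 52))*347 = (389 + 209)*347 = 598*347 = 207506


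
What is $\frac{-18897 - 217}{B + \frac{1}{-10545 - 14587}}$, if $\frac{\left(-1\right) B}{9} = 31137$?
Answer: $\frac{480373048}{7042815757} \approx 0.068208$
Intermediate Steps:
$B = -280233$ ($B = \left(-9\right) 31137 = -280233$)
$\frac{-18897 - 217}{B + \frac{1}{-10545 - 14587}} = \frac{-18897 - 217}{-280233 + \frac{1}{-10545 - 14587}} = - \frac{19114}{-280233 + \frac{1}{-25132}} = - \frac{19114}{-280233 - \frac{1}{25132}} = - \frac{19114}{- \frac{7042815757}{25132}} = \left(-19114\right) \left(- \frac{25132}{7042815757}\right) = \frac{480373048}{7042815757}$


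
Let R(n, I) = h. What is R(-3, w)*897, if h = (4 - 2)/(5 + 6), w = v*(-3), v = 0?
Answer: 1794/11 ≈ 163.09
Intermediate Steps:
w = 0 (w = 0*(-3) = 0)
h = 2/11 ≈ 0.18182
R(n, I) = 2/11
R(-3, w)*897 = (2/11)*897 = 1794/11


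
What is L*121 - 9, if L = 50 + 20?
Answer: 8461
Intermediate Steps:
L = 70
L*121 - 9 = 70*121 - 9 = 8470 - 9 = 8461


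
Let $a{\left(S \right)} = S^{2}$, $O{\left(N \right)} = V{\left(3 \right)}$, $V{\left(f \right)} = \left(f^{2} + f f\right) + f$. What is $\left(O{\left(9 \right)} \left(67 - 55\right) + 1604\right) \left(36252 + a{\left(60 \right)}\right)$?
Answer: $73965312$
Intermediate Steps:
$V{\left(f \right)} = f + 2 f^{2}$ ($V{\left(f \right)} = \left(f^{2} + f^{2}\right) + f = 2 f^{2} + f = f + 2 f^{2}$)
$O{\left(N \right)} = 21$ ($O{\left(N \right)} = 3 \left(1 + 2 \cdot 3\right) = 3 \left(1 + 6\right) = 3 \cdot 7 = 21$)
$\left(O{\left(9 \right)} \left(67 - 55\right) + 1604\right) \left(36252 + a{\left(60 \right)}\right) = \left(21 \left(67 - 55\right) + 1604\right) \left(36252 + 60^{2}\right) = \left(21 \cdot 12 + 1604\right) \left(36252 + 3600\right) = \left(252 + 1604\right) 39852 = 1856 \cdot 39852 = 73965312$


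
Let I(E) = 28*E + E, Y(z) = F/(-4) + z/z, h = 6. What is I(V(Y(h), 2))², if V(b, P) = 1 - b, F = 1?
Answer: 841/16 ≈ 52.563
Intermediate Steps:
Y(z) = ¾ (Y(z) = 1/(-4) + z/z = 1*(-¼) + 1 = -¼ + 1 = ¾)
I(E) = 29*E
I(V(Y(h), 2))² = (29*(1 - 1*¾))² = (29*(1 - ¾))² = (29*(¼))² = (29/4)² = 841/16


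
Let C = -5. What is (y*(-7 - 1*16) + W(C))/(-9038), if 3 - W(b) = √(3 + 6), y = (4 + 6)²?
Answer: 1150/4519 ≈ 0.25448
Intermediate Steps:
y = 100 (y = 10² = 100)
W(b) = 0 (W(b) = 3 - √(3 + 6) = 3 - √9 = 3 - 1*3 = 3 - 3 = 0)
(y*(-7 - 1*16) + W(C))/(-9038) = (100*(-7 - 1*16) + 0)/(-9038) = (100*(-7 - 16) + 0)*(-1/9038) = (100*(-23) + 0)*(-1/9038) = (-2300 + 0)*(-1/9038) = -2300*(-1/9038) = 1150/4519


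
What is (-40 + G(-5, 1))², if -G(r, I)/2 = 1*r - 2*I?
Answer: 676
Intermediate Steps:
G(r, I) = -2*r + 4*I (G(r, I) = -2*(1*r - 2*I) = -2*(r - 2*I) = -2*r + 4*I)
(-40 + G(-5, 1))² = (-40 + (-2*(-5) + 4*1))² = (-40 + (10 + 4))² = (-40 + 14)² = (-26)² = 676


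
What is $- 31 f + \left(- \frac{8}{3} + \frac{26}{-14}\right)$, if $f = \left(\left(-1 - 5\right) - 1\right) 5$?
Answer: $\frac{22690}{21} \approx 1080.5$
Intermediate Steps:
$f = -35$ ($f = \left(-6 - 1\right) 5 = \left(-7\right) 5 = -35$)
$- 31 f + \left(- \frac{8}{3} + \frac{26}{-14}\right) = \left(-31\right) \left(-35\right) + \left(- \frac{8}{3} + \frac{26}{-14}\right) = 1085 + \left(\left(-8\right) \frac{1}{3} + 26 \left(- \frac{1}{14}\right)\right) = 1085 - \frac{95}{21} = \frac{22690}{21}$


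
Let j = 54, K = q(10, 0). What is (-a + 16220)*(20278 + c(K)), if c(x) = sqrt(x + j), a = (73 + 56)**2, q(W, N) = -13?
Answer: -8537038 - 421*sqrt(41) ≈ -8.5397e+6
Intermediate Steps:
K = -13
a = 16641 (a = 129**2 = 16641)
c(x) = sqrt(54 + x) (c(x) = sqrt(x + 54) = sqrt(54 + x))
(-a + 16220)*(20278 + c(K)) = (-1*16641 + 16220)*(20278 + sqrt(54 - 13)) = (-16641 + 16220)*(20278 + sqrt(41)) = -421*(20278 + sqrt(41)) = -8537038 - 421*sqrt(41)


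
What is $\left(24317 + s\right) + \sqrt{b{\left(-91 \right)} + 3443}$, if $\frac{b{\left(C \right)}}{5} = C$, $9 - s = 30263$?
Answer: $-5937 + 6 \sqrt{83} \approx -5882.3$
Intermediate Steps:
$s = -30254$ ($s = 9 - 30263 = -30254$)
$b{\left(C \right)} = 5 C$
$\left(24317 + s\right) + \sqrt{b{\left(-91 \right)} + 3443} = \left(24317 - 30254\right) + \sqrt{5 \left(-91\right) + 3443} = -5937 + \sqrt{-455 + 3443} = -5937 + \sqrt{2988} = -5937 + 6 \sqrt{83}$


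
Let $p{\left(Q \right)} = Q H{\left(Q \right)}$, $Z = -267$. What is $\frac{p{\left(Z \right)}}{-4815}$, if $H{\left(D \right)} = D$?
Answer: $- \frac{7921}{535} \approx -14.806$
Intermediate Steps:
$p{\left(Q \right)} = Q^{2}$ ($p{\left(Q \right)} = Q Q = Q^{2}$)
$\frac{p{\left(Z \right)}}{-4815} = \frac{\left(-267\right)^{2}}{-4815} = 71289 \left(- \frac{1}{4815}\right) = - \frac{7921}{535}$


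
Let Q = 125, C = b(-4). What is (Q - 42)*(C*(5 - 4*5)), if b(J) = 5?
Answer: -6225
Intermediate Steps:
C = 5
(Q - 42)*(C*(5 - 4*5)) = (125 - 42)*(5*(5 - 4*5)) = 83*(5*(5 - 20)) = 83*(5*(-15)) = 83*(-75) = -6225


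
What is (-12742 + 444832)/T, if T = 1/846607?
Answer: 365810418630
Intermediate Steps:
T = 1/846607 ≈ 1.1812e-6
(-12742 + 444832)/T = (-12742 + 444832)/(1/846607) = 432090*846607 = 365810418630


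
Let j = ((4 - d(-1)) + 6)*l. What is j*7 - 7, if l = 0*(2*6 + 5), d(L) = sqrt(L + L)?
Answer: -7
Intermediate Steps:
d(L) = sqrt(2)*sqrt(L) (d(L) = sqrt(2*L) = sqrt(2)*sqrt(L))
l = 0 (l = 0*(12 + 5) = 0*17 = 0)
j = 0 (j = ((4 - sqrt(2)*sqrt(-1)) + 6)*0 = ((4 - sqrt(2)*I) + 6)*0 = ((4 - I*sqrt(2)) + 6)*0 = (10 - I*sqrt(2))*0 = 0)
j*7 - 7 = 0*7 - 7 = 0 - 7 = -7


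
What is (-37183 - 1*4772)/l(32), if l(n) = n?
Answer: -41955/32 ≈ -1311.1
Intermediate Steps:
(-37183 - 1*4772)/l(32) = (-37183 - 1*4772)/32 = (-37183 - 4772)*(1/32) = -41955*1/32 = -41955/32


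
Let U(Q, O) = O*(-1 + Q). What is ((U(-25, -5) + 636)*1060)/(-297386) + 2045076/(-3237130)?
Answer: -809149261534/240669285545 ≈ -3.3621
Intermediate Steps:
((U(-25, -5) + 636)*1060)/(-297386) + 2045076/(-3237130) = ((-5*(-1 - 25) + 636)*1060)/(-297386) + 2045076/(-3237130) = ((-5*(-26) + 636)*1060)*(-1/297386) + 2045076*(-1/3237130) = ((130 + 636)*1060)*(-1/297386) - 1022538/1618565 = (766*1060)*(-1/297386) - 1022538/1618565 = 811960*(-1/297386) - 1022538/1618565 = -405980/148693 - 1022538/1618565 = -809149261534/240669285545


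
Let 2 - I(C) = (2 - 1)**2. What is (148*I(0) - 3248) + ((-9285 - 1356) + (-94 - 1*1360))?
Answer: -15195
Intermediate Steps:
I(C) = 1 (I(C) = 2 - (2 - 1)**2 = 2 - 1*1**2 = 2 - 1*1 = 2 - 1 = 1)
(148*I(0) - 3248) + ((-9285 - 1356) + (-94 - 1*1360)) = (148*1 - 3248) + ((-9285 - 1356) + (-94 - 1*1360)) = (148 - 3248) + (-10641 + (-94 - 1360)) = -3100 + (-10641 - 1454) = -3100 - 12095 = -15195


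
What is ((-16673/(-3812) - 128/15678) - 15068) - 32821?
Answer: -1430901476573/29882268 ≈ -47885.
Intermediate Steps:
((-16673/(-3812) - 128/15678) - 15068) - 32821 = ((-16673*(-1/3812) - 128*1/15678) - 15068) - 32821 = ((16673/3812 - 64/7839) - 15068) - 32821 = (130455679/29882268 - 15068) - 32821 = -450135558545/29882268 - 32821 = -1430901476573/29882268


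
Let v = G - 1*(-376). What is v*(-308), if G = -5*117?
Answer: 64372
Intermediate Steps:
G = -585
v = -209 (v = -585 - 1*(-376) = -585 + 376 = -209)
v*(-308) = -209*(-308) = 64372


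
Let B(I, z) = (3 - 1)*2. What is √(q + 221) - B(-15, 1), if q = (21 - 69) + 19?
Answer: -4 + 8*√3 ≈ 9.8564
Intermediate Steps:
q = -29 (q = -48 + 19 = -29)
B(I, z) = 4 (B(I, z) = 2*2 = 4)
√(q + 221) - B(-15, 1) = √(-29 + 221) - 1*4 = √192 - 4 = 8*√3 - 4 = -4 + 8*√3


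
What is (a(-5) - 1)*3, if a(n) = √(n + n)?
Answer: -3 + 3*I*√10 ≈ -3.0 + 9.4868*I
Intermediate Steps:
a(n) = √2*√n (a(n) = √(2*n) = √2*√n)
(a(-5) - 1)*3 = (√2*√(-5) - 1)*3 = (√2*(I*√5) - 1)*3 = (I*√10 - 1)*3 = (-1 + I*√10)*3 = -3 + 3*I*√10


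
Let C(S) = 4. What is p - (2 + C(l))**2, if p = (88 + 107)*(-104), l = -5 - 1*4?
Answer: -20316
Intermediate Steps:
l = -9 (l = -5 - 4 = -9)
p = -20280 (p = 195*(-104) = -20280)
p - (2 + C(l))**2 = -20280 - (2 + 4)**2 = -20280 - 1*6**2 = -20280 - 1*36 = -20280 - 36 = -20316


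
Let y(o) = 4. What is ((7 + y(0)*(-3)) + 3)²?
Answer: 4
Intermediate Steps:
((7 + y(0)*(-3)) + 3)² = ((7 + 4*(-3)) + 3)² = ((7 - 12) + 3)² = (-5 + 3)² = (-2)² = 4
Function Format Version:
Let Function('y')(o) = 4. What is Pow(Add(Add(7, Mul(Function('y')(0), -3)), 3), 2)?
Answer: 4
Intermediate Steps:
Pow(Add(Add(7, Mul(Function('y')(0), -3)), 3), 2) = Pow(Add(Add(7, Mul(4, -3)), 3), 2) = Pow(Add(Add(7, -12), 3), 2) = Pow(Add(-5, 3), 2) = Pow(-2, 2) = 4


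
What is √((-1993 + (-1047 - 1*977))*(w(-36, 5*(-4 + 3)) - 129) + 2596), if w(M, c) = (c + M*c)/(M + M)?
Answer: √76399566/12 ≈ 728.39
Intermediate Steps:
w(M, c) = (c + M*c)/(2*M) (w(M, c) = (c + M*c)/((2*M)) = (c + M*c)*(1/(2*M)) = (c + M*c)/(2*M))
√((-1993 + (-1047 - 1*977))*(w(-36, 5*(-4 + 3)) - 129) + 2596) = √((-1993 + (-1047 - 1*977))*((½)*(5*(-4 + 3))*(1 - 36)/(-36) - 129) + 2596) = √((-1993 + (-1047 - 977))*((½)*(5*(-1))*(-1/36)*(-35) - 129) + 2596) = √((-1993 - 2024)*((½)*(-5)*(-1/36)*(-35) - 129) + 2596) = √(-4017*(-175/72 - 129) + 2596) = √(-4017*(-9463/72) + 2596) = √(12670957/24 + 2596) = √(12733261/24) = √76399566/12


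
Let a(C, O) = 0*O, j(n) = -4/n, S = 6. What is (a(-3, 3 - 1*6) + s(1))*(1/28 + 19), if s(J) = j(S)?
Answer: -533/42 ≈ -12.690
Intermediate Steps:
s(J) = -⅔ (s(J) = -4/6 = -4*⅙ = -⅔)
a(C, O) = 0
(a(-3, 3 - 1*6) + s(1))*(1/28 + 19) = (0 - ⅔)*(1/28 + 19) = -2*(1*(1/28) + 19)/3 = -2*(1/28 + 19)/3 = -⅔*533/28 = -533/42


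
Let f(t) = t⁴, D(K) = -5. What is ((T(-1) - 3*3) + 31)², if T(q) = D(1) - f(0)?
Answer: 289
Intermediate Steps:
T(q) = -5 (T(q) = -5 - 1*0⁴ = -5 - 1*0 = -5 + 0 = -5)
((T(-1) - 3*3) + 31)² = ((-5 - 3*3) + 31)² = ((-5 - 9) + 31)² = (-14 + 31)² = 17² = 289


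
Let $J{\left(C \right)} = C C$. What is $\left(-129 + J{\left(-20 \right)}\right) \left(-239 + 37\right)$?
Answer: $-54742$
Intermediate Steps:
$J{\left(C \right)} = C^{2}$
$\left(-129 + J{\left(-20 \right)}\right) \left(-239 + 37\right) = \left(-129 + \left(-20\right)^{2}\right) \left(-239 + 37\right) = \left(-129 + 400\right) \left(-202\right) = 271 \left(-202\right) = -54742$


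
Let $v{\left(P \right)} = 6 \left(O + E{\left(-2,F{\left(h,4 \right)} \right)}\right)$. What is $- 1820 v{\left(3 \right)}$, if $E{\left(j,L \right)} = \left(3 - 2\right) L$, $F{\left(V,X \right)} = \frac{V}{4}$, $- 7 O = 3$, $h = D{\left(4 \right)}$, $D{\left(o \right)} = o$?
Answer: $-6240$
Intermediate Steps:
$h = 4$
$O = - \frac{3}{7}$ ($O = \left(- \frac{1}{7}\right) 3 = - \frac{3}{7} \approx -0.42857$)
$F{\left(V,X \right)} = \frac{V}{4}$ ($F{\left(V,X \right)} = V \frac{1}{4} = \frac{V}{4}$)
$E{\left(j,L \right)} = L$ ($E{\left(j,L \right)} = 1 L = L$)
$v{\left(P \right)} = \frac{24}{7}$ ($v{\left(P \right)} = 6 \left(- \frac{3}{7} + \frac{1}{4} \cdot 4\right) = 6 \left(- \frac{3}{7} + 1\right) = 6 \cdot \frac{4}{7} = \frac{24}{7}$)
$- 1820 v{\left(3 \right)} = \left(-1820\right) \frac{24}{7} = -6240$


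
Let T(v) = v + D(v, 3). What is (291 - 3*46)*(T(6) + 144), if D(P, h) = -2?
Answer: 22644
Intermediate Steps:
T(v) = -2 + v (T(v) = v - 2 = -2 + v)
(291 - 3*46)*(T(6) + 144) = (291 - 3*46)*((-2 + 6) + 144) = (291 - 138)*(4 + 144) = 153*148 = 22644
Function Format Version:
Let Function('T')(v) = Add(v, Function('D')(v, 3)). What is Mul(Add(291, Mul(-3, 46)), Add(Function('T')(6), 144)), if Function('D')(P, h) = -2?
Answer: 22644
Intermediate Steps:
Function('T')(v) = Add(-2, v) (Function('T')(v) = Add(v, -2) = Add(-2, v))
Mul(Add(291, Mul(-3, 46)), Add(Function('T')(6), 144)) = Mul(Add(291, Mul(-3, 46)), Add(Add(-2, 6), 144)) = Mul(Add(291, -138), Add(4, 144)) = Mul(153, 148) = 22644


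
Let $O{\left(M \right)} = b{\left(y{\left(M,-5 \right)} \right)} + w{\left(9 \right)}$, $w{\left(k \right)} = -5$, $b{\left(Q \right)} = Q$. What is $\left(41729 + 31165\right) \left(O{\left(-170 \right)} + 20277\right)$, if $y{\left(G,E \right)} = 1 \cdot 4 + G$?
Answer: $1465606764$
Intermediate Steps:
$y{\left(G,E \right)} = 4 + G$
$O{\left(M \right)} = -1 + M$ ($O{\left(M \right)} = \left(4 + M\right) - 5 = -1 + M$)
$\left(41729 + 31165\right) \left(O{\left(-170 \right)} + 20277\right) = \left(41729 + 31165\right) \left(\left(-1 - 170\right) + 20277\right) = 72894 \left(-171 + 20277\right) = 72894 \cdot 20106 = 1465606764$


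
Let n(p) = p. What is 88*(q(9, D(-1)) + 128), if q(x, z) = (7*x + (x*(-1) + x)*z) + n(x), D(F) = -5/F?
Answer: 17600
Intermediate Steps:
q(x, z) = 8*x (q(x, z) = (7*x + (x*(-1) + x)*z) + x = (7*x + (-x + x)*z) + x = (7*x + 0*z) + x = (7*x + 0) + x = 7*x + x = 8*x)
88*(q(9, D(-1)) + 128) = 88*(8*9 + 128) = 88*(72 + 128) = 88*200 = 17600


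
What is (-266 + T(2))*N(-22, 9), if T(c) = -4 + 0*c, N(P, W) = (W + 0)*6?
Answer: -14580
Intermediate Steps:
N(P, W) = 6*W (N(P, W) = W*6 = 6*W)
T(c) = -4 (T(c) = -4 + 0 = -4)
(-266 + T(2))*N(-22, 9) = (-266 - 4)*(6*9) = -270*54 = -14580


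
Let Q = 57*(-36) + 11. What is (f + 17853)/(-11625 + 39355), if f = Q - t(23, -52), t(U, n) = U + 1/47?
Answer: 371041/651655 ≈ 0.56938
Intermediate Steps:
t(U, n) = 1/47 + U (t(U, n) = U + 1/47 = 1/47 + U)
Q = -2041 (Q = -2052 + 11 = -2041)
f = -97009/47 (f = -2041 - (1/47 + 23) = -2041 - 1*1082/47 = -2041 - 1082/47 = -97009/47 ≈ -2064.0)
(f + 17853)/(-11625 + 39355) = (-97009/47 + 17853)/(-11625 + 39355) = (742082/47)/27730 = (742082/47)*(1/27730) = 371041/651655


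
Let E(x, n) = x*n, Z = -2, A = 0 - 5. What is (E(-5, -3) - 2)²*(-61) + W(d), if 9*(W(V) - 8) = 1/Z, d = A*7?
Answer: -185419/18 ≈ -10301.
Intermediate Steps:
A = -5
E(x, n) = n*x
d = -35 (d = -5*7 = -35)
W(V) = 143/18 (W(V) = 8 + (⅑)/(-2) = 8 + (⅑)*(-½) = 8 - 1/18 = 143/18)
(E(-5, -3) - 2)²*(-61) + W(d) = (-3*(-5) - 2)²*(-61) + 143/18 = (15 - 2)²*(-61) + 143/18 = 13²*(-61) + 143/18 = 169*(-61) + 143/18 = -10309 + 143/18 = -185419/18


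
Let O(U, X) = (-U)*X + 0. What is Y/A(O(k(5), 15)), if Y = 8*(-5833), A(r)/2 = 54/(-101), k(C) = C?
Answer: 1178266/27 ≈ 43640.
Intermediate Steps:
O(U, X) = -U*X (O(U, X) = -U*X + 0 = -U*X)
A(r) = -108/101 (A(r) = 2*(54/(-101)) = 2*(54*(-1/101)) = 2*(-54/101) = -108/101)
Y = -46664
Y/A(O(k(5), 15)) = -46664/(-108/101) = -46664*(-101/108) = 1178266/27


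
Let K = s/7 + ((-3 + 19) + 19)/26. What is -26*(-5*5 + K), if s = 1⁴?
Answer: 4279/7 ≈ 611.29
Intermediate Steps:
s = 1
K = 271/182 (K = 1/7 + ((-3 + 19) + 19)/26 = 1*(⅐) + (16 + 19)*(1/26) = ⅐ + 35*(1/26) = ⅐ + 35/26 = 271/182 ≈ 1.4890)
-26*(-5*5 + K) = -26*(-5*5 + 271/182) = -26*(-25 + 271/182) = -26*(-4279/182) = 4279/7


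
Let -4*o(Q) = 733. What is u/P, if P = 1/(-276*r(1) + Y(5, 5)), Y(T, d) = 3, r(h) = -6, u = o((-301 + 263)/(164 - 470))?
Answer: -1216047/4 ≈ -3.0401e+5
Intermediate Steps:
o(Q) = -733/4 (o(Q) = -¼*733 = -733/4)
u = -733/4 ≈ -183.25
P = 1/1659 (P = 1/(-276*(-6) + 3) = 1/(1656 + 3) = 1/1659 ≈ 0.00060277)
u/P = -733/(4*1/1659) = -733/4*1659 = -1216047/4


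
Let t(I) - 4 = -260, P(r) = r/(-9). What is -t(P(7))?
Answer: 256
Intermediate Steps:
P(r) = -r/9 (P(r) = r*(-⅑) = -r/9)
t(I) = -256 (t(I) = 4 - 260 = -256)
-t(P(7)) = -1*(-256) = 256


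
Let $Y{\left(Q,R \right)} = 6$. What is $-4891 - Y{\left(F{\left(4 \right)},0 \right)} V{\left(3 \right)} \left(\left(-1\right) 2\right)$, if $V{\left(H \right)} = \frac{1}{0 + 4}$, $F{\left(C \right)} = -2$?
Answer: $-4888$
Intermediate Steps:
$V{\left(H \right)} = \frac{1}{4}$
$-4891 - Y{\left(F{\left(4 \right)},0 \right)} V{\left(3 \right)} \left(\left(-1\right) 2\right) = -4891 - 6 \cdot \frac{1}{4} \left(\left(-1\right) 2\right) = -4891 - \frac{3}{2} \left(-2\right) = -4891 - -3 = -4891 + 3 = -4888$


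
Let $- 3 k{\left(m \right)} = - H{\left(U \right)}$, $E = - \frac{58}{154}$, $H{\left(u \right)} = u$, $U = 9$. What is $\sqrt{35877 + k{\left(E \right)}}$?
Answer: $2 \sqrt{8970} \approx 189.42$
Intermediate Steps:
$E = - \frac{29}{77}$ ($E = \left(-58\right) \frac{1}{154} = - \frac{29}{77} \approx -0.37662$)
$k{\left(m \right)} = 3$ ($k{\left(m \right)} = - \frac{\left(-1\right) 9}{3} = \left(- \frac{1}{3}\right) \left(-9\right) = 3$)
$\sqrt{35877 + k{\left(E \right)}} = \sqrt{35877 + 3} = \sqrt{35880} = 2 \sqrt{8970}$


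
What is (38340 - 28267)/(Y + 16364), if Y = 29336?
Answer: 10073/45700 ≈ 0.22042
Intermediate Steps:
(38340 - 28267)/(Y + 16364) = (38340 - 28267)/(29336 + 16364) = 10073/45700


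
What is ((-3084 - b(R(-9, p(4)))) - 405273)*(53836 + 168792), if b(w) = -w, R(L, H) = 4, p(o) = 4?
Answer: -90910811684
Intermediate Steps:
((-3084 - b(R(-9, p(4)))) - 405273)*(53836 + 168792) = ((-3084 - (-1)*4) - 405273)*(53836 + 168792) = ((-3084 - 1*(-4)) - 405273)*222628 = ((-3084 + 4) - 405273)*222628 = (-3080 - 405273)*222628 = -408353*222628 = -90910811684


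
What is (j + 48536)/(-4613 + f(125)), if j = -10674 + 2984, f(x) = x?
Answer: -20423/2244 ≈ -9.1012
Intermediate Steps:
j = -7690
(j + 48536)/(-4613 + f(125)) = (-7690 + 48536)/(-4613 + 125) = 40846/(-4488) = 40846*(-1/4488) = -20423/2244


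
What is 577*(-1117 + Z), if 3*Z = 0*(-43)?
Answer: -644509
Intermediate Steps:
Z = 0 (Z = (0*(-43))/3 = (1/3)*0 = 0)
577*(-1117 + Z) = 577*(-1117 + 0) = 577*(-1117) = -644509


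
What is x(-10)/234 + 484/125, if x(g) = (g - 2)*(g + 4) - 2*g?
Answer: 62378/14625 ≈ 4.2652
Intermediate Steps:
x(g) = -2*g + (-2 + g)*(4 + g) (x(g) = (-2 + g)*(4 + g) - 2*g = -2*g + (-2 + g)*(4 + g))
x(-10)/234 + 484/125 = (-8 + (-10)²)/234 + 484/125 = (-8 + 100)*(1/234) + 484*(1/125) = 92*(1/234) + 484/125 = 46/117 + 484/125 = 62378/14625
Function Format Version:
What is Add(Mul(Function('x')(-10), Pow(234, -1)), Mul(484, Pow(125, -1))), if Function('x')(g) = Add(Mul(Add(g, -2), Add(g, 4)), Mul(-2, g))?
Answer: Rational(62378, 14625) ≈ 4.2652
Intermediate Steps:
Function('x')(g) = Add(Mul(-2, g), Mul(Add(-2, g), Add(4, g))) (Function('x')(g) = Add(Mul(Add(-2, g), Add(4, g)), Mul(-2, g)) = Add(Mul(-2, g), Mul(Add(-2, g), Add(4, g))))
Add(Mul(Function('x')(-10), Pow(234, -1)), Mul(484, Pow(125, -1))) = Add(Mul(Add(-8, Pow(-10, 2)), Pow(234, -1)), Mul(484, Pow(125, -1))) = Add(Mul(Add(-8, 100), Rational(1, 234)), Mul(484, Rational(1, 125))) = Add(Mul(92, Rational(1, 234)), Rational(484, 125)) = Add(Rational(46, 117), Rational(484, 125)) = Rational(62378, 14625)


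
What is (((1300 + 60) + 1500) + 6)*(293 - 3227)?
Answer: -8408844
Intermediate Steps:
(((1300 + 60) + 1500) + 6)*(293 - 3227) = ((1360 + 1500) + 6)*(-2934) = (2860 + 6)*(-2934) = 2866*(-2934) = -8408844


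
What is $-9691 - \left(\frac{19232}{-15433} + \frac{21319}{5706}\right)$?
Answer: $- \frac{853615502653}{88060698} \approx -9693.5$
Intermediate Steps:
$-9691 - \left(\frac{19232}{-15433} + \frac{21319}{5706}\right) = -9691 - \left(19232 \left(- \frac{1}{15433}\right) + 21319 \cdot \frac{1}{5706}\right) = -9691 - \left(- \frac{19232}{15433} + \frac{21319}{5706}\right) = -9691 - \frac{219278335}{88060698} = - \frac{853615502653}{88060698}$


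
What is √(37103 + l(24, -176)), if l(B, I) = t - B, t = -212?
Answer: √36867 ≈ 192.01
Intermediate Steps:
l(B, I) = -212 - B
√(37103 + l(24, -176)) = √(37103 + (-212 - 1*24)) = √(37103 + (-212 - 24)) = √(37103 - 236) = √36867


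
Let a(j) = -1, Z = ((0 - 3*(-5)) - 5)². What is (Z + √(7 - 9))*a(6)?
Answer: -100 - I*√2 ≈ -100.0 - 1.4142*I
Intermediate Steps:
Z = 100 (Z = ((0 + 15) - 5)² = (15 - 5)² = 10² = 100)
(Z + √(7 - 9))*a(6) = (100 + √(7 - 9))*(-1) = (100 + √(-2))*(-1) = (100 + I*√2)*(-1) = -100 - I*√2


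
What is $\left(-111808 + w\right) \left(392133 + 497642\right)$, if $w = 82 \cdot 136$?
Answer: $-89561192400$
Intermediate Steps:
$w = 11152$
$\left(-111808 + w\right) \left(392133 + 497642\right) = \left(-111808 + 11152\right) \left(392133 + 497642\right) = \left(-100656\right) 889775 = -89561192400$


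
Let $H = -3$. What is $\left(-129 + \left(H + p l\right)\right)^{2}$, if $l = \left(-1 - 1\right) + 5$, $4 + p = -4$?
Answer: $24336$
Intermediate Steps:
$p = -8$ ($p = -4 - 4 = -8$)
$l = 3$ ($l = -2 + 5 = 3$)
$\left(-129 + \left(H + p l\right)\right)^{2} = \left(-129 - 27\right)^{2} = \left(-156\right)^{2} = 24336$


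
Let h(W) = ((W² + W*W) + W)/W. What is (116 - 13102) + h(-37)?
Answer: -13059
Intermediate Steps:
h(W) = (W + 2*W²)/W (h(W) = ((W² + W²) + W)/W = (2*W² + W)/W = (W + 2*W²)/W)
(116 - 13102) + h(-37) = (116 - 13102) + (1 + 2*(-37)) = -12986 + (1 - 74) = -12986 - 73 = -13059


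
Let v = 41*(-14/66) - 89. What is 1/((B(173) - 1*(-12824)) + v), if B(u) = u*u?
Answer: 33/1407625 ≈ 2.3444e-5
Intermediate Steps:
B(u) = u²
v = -3224/33 (v = 41*(-14*1/66) - 89 = 41*(-7/33) - 89 = -287/33 - 89 = -3224/33 ≈ -97.697)
1/((B(173) - 1*(-12824)) + v) = 1/((173² - 1*(-12824)) - 3224/33) = 1/((29929 + 12824) - 3224/33) = 1/(42753 - 3224/33) = 1/(1407625/33) = 33/1407625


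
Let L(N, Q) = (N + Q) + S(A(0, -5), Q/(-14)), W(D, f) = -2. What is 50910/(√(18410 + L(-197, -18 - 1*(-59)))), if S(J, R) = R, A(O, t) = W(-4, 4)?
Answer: 10182*√3577210/51103 ≈ 376.84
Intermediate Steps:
A(O, t) = -2
L(N, Q) = N + 13*Q/14 (L(N, Q) = (N + Q) + Q/(-14) = (N + Q) + Q*(-1/14) = (N + Q) - Q/14 = N + 13*Q/14)
50910/(√(18410 + L(-197, -18 - 1*(-59)))) = 50910/(√(18410 + (-197 + 13*(-18 - 1*(-59))/14))) = 50910/(√(18410 + (-197 + 13*(-18 + 59)/14))) = 50910/(√(18410 + (-197 + (13/14)*41))) = 50910/(√(18410 + (-197 + 533/14))) = 50910/(√(18410 - 2225/14)) = 50910/(√(255515/14)) = 50910/((√3577210/14)) = 50910*(√3577210/255515) = 10182*√3577210/51103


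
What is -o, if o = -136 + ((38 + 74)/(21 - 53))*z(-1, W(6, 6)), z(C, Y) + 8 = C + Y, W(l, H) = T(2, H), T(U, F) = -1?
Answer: 101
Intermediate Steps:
W(l, H) = -1
z(C, Y) = -8 + C + Y (z(C, Y) = -8 + (C + Y) = -8 + C + Y)
o = -101 (o = -136 + ((38 + 74)/(21 - 53))*(-8 - 1 - 1) = -136 + (112/(-32))*(-10) = -136 + (112*(-1/32))*(-10) = -136 - 7/2*(-10) = -136 + 35 = -101)
-o = -1*(-101) = 101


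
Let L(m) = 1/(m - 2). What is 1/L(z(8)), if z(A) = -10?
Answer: -12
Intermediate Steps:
L(m) = 1/(-2 + m)
1/L(z(8)) = 1/(1/(-2 - 10)) = 1/(1/(-12)) = 1/(-1/12) = -12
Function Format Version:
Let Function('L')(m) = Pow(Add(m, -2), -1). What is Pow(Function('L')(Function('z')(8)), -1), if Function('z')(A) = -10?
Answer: -12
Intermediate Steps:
Function('L')(m) = Pow(Add(-2, m), -1)
Pow(Function('L')(Function('z')(8)), -1) = Pow(Pow(Add(-2, -10), -1), -1) = Pow(Pow(-12, -1), -1) = Pow(Rational(-1, 12), -1) = -12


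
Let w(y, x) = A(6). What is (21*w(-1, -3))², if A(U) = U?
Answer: 15876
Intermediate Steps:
w(y, x) = 6
(21*w(-1, -3))² = (21*6)² = 126² = 15876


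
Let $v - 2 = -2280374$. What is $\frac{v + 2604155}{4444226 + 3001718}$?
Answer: $\frac{323783}{7445944} \approx 0.043484$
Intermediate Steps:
$v = -2280372$ ($v = 2 - 2280374 = -2280372$)
$\frac{v + 2604155}{4444226 + 3001718} = \frac{-2280372 + 2604155}{4444226 + 3001718} = \frac{323783}{7445944}$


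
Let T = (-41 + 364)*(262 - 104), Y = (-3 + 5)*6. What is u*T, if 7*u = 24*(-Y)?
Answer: -14697792/7 ≈ -2.0997e+6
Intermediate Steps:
Y = 12 (Y = 2*6 = 12)
T = 51034 (T = 323*158 = 51034)
u = -288/7 (u = (24*(-1*12))/7 = (24*(-12))/7 = (1/7)*(-288) = -288/7 ≈ -41.143)
u*T = -288/7*51034 = -14697792/7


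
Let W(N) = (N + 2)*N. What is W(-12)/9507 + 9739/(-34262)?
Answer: -29492411/108576278 ≈ -0.27163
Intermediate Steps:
W(N) = N*(2 + N) (W(N) = (2 + N)*N = N*(2 + N))
W(-12)/9507 + 9739/(-34262) = -12*(2 - 12)/9507 + 9739/(-34262) = -12*(-10)*(1/9507) + 9739*(-1/34262) = 120*(1/9507) - 9739/34262 = 40/3169 - 9739/34262 = -29492411/108576278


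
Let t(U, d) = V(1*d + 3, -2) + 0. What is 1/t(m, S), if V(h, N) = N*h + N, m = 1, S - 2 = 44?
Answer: -1/100 ≈ -0.010000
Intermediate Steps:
S = 46 (S = 2 + 44 = 46)
V(h, N) = N + N*h
t(U, d) = -8 - 2*d (t(U, d) = -2*(1 + (1*d + 3)) + 0 = -2*(1 + (d + 3)) + 0 = -2*(1 + (3 + d)) + 0 = -2*(4 + d) + 0 = (-8 - 2*d) + 0 = -8 - 2*d)
1/t(m, S) = 1/(-8 - 2*46) = 1/(-8 - 92) = 1/(-100) = -1/100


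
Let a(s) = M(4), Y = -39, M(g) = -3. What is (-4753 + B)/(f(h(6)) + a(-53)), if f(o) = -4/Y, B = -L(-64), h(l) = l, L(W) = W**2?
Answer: 345111/113 ≈ 3054.1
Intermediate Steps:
a(s) = -3
B = -4096 (B = -1*(-64)**2 = -1*4096 = -4096)
f(o) = 4/39 (f(o) = -4/(-39) = -4*(-1/39) = 4/39)
(-4753 + B)/(f(h(6)) + a(-53)) = (-4753 - 4096)/(4/39 - 3) = -8849/(-113/39) = -8849*(-39/113) = 345111/113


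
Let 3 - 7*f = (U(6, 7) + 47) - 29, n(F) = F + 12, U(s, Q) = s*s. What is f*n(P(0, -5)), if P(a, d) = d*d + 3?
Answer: -2040/7 ≈ -291.43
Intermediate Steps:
P(a, d) = 3 + d² (P(a, d) = d² + 3 = 3 + d²)
U(s, Q) = s²
n(F) = 12 + F
f = -51/7 (f = 3/7 - ((6² + 47) - 29)/7 = 3/7 - ((36 + 47) - 29)/7 = 3/7 - (83 - 29)/7 = 3/7 - ⅐*54 = 3/7 - 54/7 = -51/7 ≈ -7.2857)
f*n(P(0, -5)) = -51*(12 + (3 + (-5)²))/7 = -51*(12 + (3 + 25))/7 = -51*(12 + 28)/7 = -51/7*40 = -2040/7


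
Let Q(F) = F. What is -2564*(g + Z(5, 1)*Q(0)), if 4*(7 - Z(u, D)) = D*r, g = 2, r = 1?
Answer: -5128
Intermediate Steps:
Z(u, D) = 7 - D/4
-2564*(g + Z(5, 1)*Q(0)) = -2564*(2 + (7 - 1/4*1)*0) = -2564*(2 + (7 - 1/4)*0) = -2564*(2 + (27/4)*0) = -2564*(2 + 0) = -2564*2 = -5128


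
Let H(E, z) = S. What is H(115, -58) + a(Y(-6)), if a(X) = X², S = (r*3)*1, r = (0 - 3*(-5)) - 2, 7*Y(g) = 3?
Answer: 1920/49 ≈ 39.184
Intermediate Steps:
Y(g) = 3/7 (Y(g) = (⅐)*3 = 3/7)
r = 13 (r = (0 + 15) - 2 = 15 - 2 = 13)
S = 39 (S = (13*3)*1 = 39*1 = 39)
H(E, z) = 39
H(115, -58) + a(Y(-6)) = 39 + (3/7)² = 39 + 9/49 = 1920/49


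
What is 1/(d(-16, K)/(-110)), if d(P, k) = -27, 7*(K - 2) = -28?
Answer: 110/27 ≈ 4.0741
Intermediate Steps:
K = -2 (K = 2 + (⅐)*(-28) = 2 - 4 = -2)
1/(d(-16, K)/(-110)) = 1/(-27/(-110)) = 1/(-27*(-1/110)) = 1/(27/110) = 110/27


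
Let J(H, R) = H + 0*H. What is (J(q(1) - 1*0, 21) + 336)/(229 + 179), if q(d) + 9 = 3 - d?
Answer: 329/408 ≈ 0.80637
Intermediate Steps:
q(d) = -6 - d (q(d) = -9 + (3 - d) = -6 - d)
J(H, R) = H (J(H, R) = H + 0 = H)
(J(q(1) - 1*0, 21) + 336)/(229 + 179) = (((-6 - 1*1) - 1*0) + 336)/(229 + 179) = (((-6 - 1) + 0) + 336)/408 = ((-7 + 0) + 336)*(1/408) = (-7 + 336)*(1/408) = 329*(1/408) = 329/408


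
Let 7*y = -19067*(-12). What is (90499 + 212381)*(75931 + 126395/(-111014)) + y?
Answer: 8935721339774748/388549 ≈ 2.2998e+10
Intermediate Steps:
y = 228804/7 (y = (-19067*(-12))/7 = (⅐)*228804 = 228804/7 ≈ 32686.)
(90499 + 212381)*(75931 + 126395/(-111014)) + y = (90499 + 212381)*(75931 + 126395/(-111014)) + 228804/7 = 302880*(75931 + 126395*(-1/111014)) + 228804/7 = 302880*(75931 - 126395/111014) + 228804/7 = 302880*(8429277639/111014) + 228804/7 = 1276529805650160/55507 + 228804/7 = 8935721339774748/388549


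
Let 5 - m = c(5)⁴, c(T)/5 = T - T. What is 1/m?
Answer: ⅕ ≈ 0.20000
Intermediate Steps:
c(T) = 0 (c(T) = 5*(T - T) = 5*0 = 0)
m = 5 (m = 5 - 1*0⁴ = 5 - 1*0 = 5 + 0 = 5)
1/m = 1/5 = ⅕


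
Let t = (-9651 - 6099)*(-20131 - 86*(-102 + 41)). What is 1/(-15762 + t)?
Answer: 1/234422988 ≈ 4.2658e-9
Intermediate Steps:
t = 234438750 (t = -15750*(-20131 - 86*(-61)) = -15750*(-20131 + 5246) = -15750*(-14885) = 234438750)
1/(-15762 + t) = 1/(-15762 + 234438750) = 1/234422988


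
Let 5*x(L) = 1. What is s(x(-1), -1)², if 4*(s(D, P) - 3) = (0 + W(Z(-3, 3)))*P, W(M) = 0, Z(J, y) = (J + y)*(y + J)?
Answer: 9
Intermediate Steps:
x(L) = ⅕ (x(L) = (⅕)*1 = ⅕)
Z(J, y) = (J + y)² (Z(J, y) = (J + y)*(J + y) = (J + y)²)
s(D, P) = 3 (s(D, P) = 3 + ((0 + 0)*P)/4 = 3 + (0*P)/4 = 3 + (¼)*0 = 3 + 0 = 3)
s(x(-1), -1)² = 3² = 9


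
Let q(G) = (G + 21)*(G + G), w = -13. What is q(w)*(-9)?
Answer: 1872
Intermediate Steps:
q(G) = 2*G*(21 + G) (q(G) = (21 + G)*(2*G) = 2*G*(21 + G))
q(w)*(-9) = (2*(-13)*(21 - 13))*(-9) = (2*(-13)*8)*(-9) = -208*(-9) = 1872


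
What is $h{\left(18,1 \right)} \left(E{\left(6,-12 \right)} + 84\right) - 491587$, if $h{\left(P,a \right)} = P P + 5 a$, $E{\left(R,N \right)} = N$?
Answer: $-467899$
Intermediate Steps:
$h{\left(P,a \right)} = P^{2} + 5 a$
$h{\left(18,1 \right)} \left(E{\left(6,-12 \right)} + 84\right) - 491587 = \left(18^{2} + 5 \cdot 1\right) \left(-12 + 84\right) - 491587 = \left(324 + 5\right) 72 - 491587 = 329 \cdot 72 - 491587 = 23688 - 491587 = -467899$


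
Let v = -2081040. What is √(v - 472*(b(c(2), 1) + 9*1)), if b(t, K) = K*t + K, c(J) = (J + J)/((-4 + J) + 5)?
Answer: 4*I*√1173594/3 ≈ 1444.4*I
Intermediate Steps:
c(J) = 2*J/(1 + J) (c(J) = (2*J)/(1 + J) = 2*J/(1 + J))
b(t, K) = K + K*t
√(v - 472*(b(c(2), 1) + 9*1)) = √(-2081040 - 472*(1*(1 + 2*2/(1 + 2)) + 9*1)) = √(-2081040 - 472*(1*(1 + 2*2/3) + 9)) = √(-2081040 - 472*(1*(1 + 2*2*(⅓)) + 9)) = √(-2081040 - 472*(1*(1 + 4/3) + 9)) = √(-2081040 - 472*(1*(7/3) + 9)) = √(-2081040 - 472*(7/3 + 9)) = √(-2081040 - 472*34/3) = √(-2081040 - 16048/3) = √(-6259168/3) = 4*I*√1173594/3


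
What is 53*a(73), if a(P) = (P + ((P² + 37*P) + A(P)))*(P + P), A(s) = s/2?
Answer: 62983451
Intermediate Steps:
A(s) = s/2 (A(s) = s*(½) = s/2)
a(P) = 2*P*(P² + 77*P/2) (a(P) = (P + ((P² + 37*P) + P/2))*(P + P) = (P + (P² + 75*P/2))*(2*P) = (P² + 77*P/2)*(2*P) = 2*P*(P² + 77*P/2))
53*a(73) = 53*(73²*(77 + 2*73)) = 53*(5329*(77 + 146)) = 53*(5329*223) = 53*1188367 = 62983451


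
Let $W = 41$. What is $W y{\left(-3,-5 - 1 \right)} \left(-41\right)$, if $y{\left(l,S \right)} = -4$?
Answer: $6724$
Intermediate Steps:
$W y{\left(-3,-5 - 1 \right)} \left(-41\right) = 41 \left(-4\right) \left(-41\right) = \left(-164\right) \left(-41\right) = 6724$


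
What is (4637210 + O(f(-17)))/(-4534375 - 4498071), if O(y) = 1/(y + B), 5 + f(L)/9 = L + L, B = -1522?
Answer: -8685494329/16917771358 ≈ -0.51339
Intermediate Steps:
f(L) = -45 + 18*L (f(L) = -45 + 9*(L + L) = -45 + 9*(2*L) = -45 + 18*L)
O(y) = 1/(-1522 + y) (O(y) = 1/(y - 1522) = 1/(-1522 + y))
(4637210 + O(f(-17)))/(-4534375 - 4498071) = (4637210 + 1/(-1522 + (-45 + 18*(-17))))/(-4534375 - 4498071) = (4637210 + 1/(-1522 + (-45 - 306)))/(-9032446) = (4637210 + 1/(-1522 - 351))*(-1/9032446) = (4637210 + 1/(-1873))*(-1/9032446) = (4637210 - 1/1873)*(-1/9032446) = (8685494329/1873)*(-1/9032446) = -8685494329/16917771358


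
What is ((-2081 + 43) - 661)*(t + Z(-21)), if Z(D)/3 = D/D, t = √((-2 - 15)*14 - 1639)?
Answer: -8097 - 2699*I*√1877 ≈ -8097.0 - 1.1693e+5*I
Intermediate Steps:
t = I*√1877 (t = √(-17*14 - 1639) = √(-238 - 1639) = √(-1877) = I*√1877 ≈ 43.324*I)
Z(D) = 3 (Z(D) = 3*(D/D) = 3*1 = 3)
((-2081 + 43) - 661)*(t + Z(-21)) = ((-2081 + 43) - 661)*(I*√1877 + 3) = (-2038 - 661)*(3 + I*√1877) = -2699*(3 + I*√1877) = -8097 - 2699*I*√1877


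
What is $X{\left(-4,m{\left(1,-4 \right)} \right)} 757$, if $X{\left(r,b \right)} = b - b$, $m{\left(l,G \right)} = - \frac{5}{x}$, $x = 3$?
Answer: $0$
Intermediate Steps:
$m{\left(l,G \right)} = - \frac{5}{3}$
$X{\left(r,b \right)} = 0$
$X{\left(-4,m{\left(1,-4 \right)} \right)} 757 = 0 \cdot 757 = 0$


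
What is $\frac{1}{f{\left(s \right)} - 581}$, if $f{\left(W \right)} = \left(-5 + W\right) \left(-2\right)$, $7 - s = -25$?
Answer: $- \frac{1}{635} \approx -0.0015748$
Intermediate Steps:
$s = 32$ ($s = 7 - -25 = 7 + 25 = 32$)
$f{\left(W \right)} = 10 - 2 W$
$\frac{1}{f{\left(s \right)} - 581} = \frac{1}{\left(10 - 64\right) - 581} = \frac{1}{-54 - 581} = \frac{1}{-635} = - \frac{1}{635}$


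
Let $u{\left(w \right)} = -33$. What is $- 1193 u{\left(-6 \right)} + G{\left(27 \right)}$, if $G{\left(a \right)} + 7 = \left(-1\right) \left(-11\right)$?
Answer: $39373$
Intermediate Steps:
$G{\left(a \right)} = 4$ ($G{\left(a \right)} = -7 - -11 = -7 + 11 = 4$)
$- 1193 u{\left(-6 \right)} + G{\left(27 \right)} = \left(-1193\right) \left(-33\right) + 4 = 39369 + 4 = 39373$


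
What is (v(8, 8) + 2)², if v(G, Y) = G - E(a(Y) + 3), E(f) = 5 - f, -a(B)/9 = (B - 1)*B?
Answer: 246016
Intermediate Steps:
a(B) = -9*B*(-1 + B) (a(B) = -9*(B - 1)*B = -9*(-1 + B)*B = -9*B*(-1 + B))
v(G, Y) = -2 + G + 9*Y*(1 - Y) (v(G, Y) = G - (5 - (9*Y*(1 - Y) + 3)) = G - (5 - (3 + 9*Y*(1 - Y))) = G - (5 + (-3 - 9*Y*(1 - Y))) = G - (2 - 9*Y*(1 - Y)) = G + (-2 + 9*Y*(1 - Y)) = -2 + G + 9*Y*(1 - Y))
(v(8, 8) + 2)² = ((-2 + 8 - 9*8*(-1 + 8)) + 2)² = ((-2 + 8 - 9*8*7) + 2)² = ((-2 + 8 - 504) + 2)² = (-498 + 2)² = (-496)² = 246016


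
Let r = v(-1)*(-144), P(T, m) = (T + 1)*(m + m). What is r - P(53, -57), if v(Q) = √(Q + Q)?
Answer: 6156 - 144*I*√2 ≈ 6156.0 - 203.65*I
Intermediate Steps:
v(Q) = √2*√Q (v(Q) = √(2*Q) = √2*√Q)
P(T, m) = 2*m*(1 + T) (P(T, m) = (1 + T)*(2*m) = 2*m*(1 + T))
r = -144*I*√2 (r = (√2*√(-1))*(-144) = (√2*I)*(-144) = (I*√2)*(-144) = -144*I*√2 ≈ -203.65*I)
r - P(53, -57) = -144*I*√2 - 2*(-57)*(1 + 53) = -144*I*√2 - 2*(-57)*54 = -144*I*√2 - 1*(-6156) = -144*I*√2 + 6156 = 6156 - 144*I*√2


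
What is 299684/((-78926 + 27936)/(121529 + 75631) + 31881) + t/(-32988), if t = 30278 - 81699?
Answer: 227233118315509/20734960272636 ≈ 10.959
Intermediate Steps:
t = -51421
299684/((-78926 + 27936)/(121529 + 75631) + 31881) + t/(-32988) = 299684/((-78926 + 27936)/(121529 + 75631) + 31881) - 51421/(-32988) = 299684/(-50990/197160 + 31881) - 51421*(-1/32988) = 299684/(-50990*1/197160 + 31881) + 51421/32988 = 299684/(-5099/19716 + 31881) + 51421/32988 = 299684/(628560697/19716) + 51421/32988 = 299684*(19716/628560697) + 51421/32988 = 5908569744/628560697 + 51421/32988 = 227233118315509/20734960272636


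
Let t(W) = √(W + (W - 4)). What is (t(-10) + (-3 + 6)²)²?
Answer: 57 + 36*I*√6 ≈ 57.0 + 88.182*I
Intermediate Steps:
t(W) = √(-4 + 2*W) (t(W) = √(W + (-4 + W)) = √(-4 + 2*W))
(t(-10) + (-3 + 6)²)² = (√(-4 + 2*(-10)) + (-3 + 6)²)² = (√(-4 - 20) + 3²)² = (√(-24) + 9)² = (2*I*√6 + 9)² = (9 + 2*I*√6)²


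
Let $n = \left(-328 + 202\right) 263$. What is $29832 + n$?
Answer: $-3306$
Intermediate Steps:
$n = -33138$ ($n = \left(-126\right) 263 = -33138$)
$29832 + n = 29832 - 33138 = -3306$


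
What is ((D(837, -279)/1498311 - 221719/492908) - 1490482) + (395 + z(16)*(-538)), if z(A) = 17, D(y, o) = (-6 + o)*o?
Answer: -41008446610463459/27352943644 ≈ -1.4992e+6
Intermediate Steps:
D(y, o) = o*(-6 + o)
((D(837, -279)/1498311 - 221719/492908) - 1490482) + (395 + z(16)*(-538)) = ((-279*(-6 - 279)/1498311 - 221719/492908) - 1490482) + (395 + 17*(-538)) = ((-279*(-285)*(1/1498311) - 221719*1/492908) - 1490482) + (395 - 9146) = ((79515*(1/1498311) - 221719/492908) - 1490482) - 8751 = ((2945/55493 - 221719/492908) - 1490482) - 8751 = (-10852238407/27352943644 - 1490482) - 8751 = -40769081000634815/27352943644 - 8751 = -41008446610463459/27352943644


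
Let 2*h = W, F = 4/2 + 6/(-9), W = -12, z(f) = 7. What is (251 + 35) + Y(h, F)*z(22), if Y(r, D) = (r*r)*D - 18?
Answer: 496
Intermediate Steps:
F = 4/3 (F = 4*(½) + 6*(-⅑) = 2 - ⅔ = 4/3 ≈ 1.3333)
h = -6 (h = (½)*(-12) = -6)
Y(r, D) = -18 + D*r² (Y(r, D) = r²*D - 18 = D*r² - 18 = -18 + D*r²)
(251 + 35) + Y(h, F)*z(22) = (251 + 35) + (-18 + (4/3)*(-6)²)*7 = 286 + (-18 + (4/3)*36)*7 = 286 + (-18 + 48)*7 = 286 + 30*7 = 286 + 210 = 496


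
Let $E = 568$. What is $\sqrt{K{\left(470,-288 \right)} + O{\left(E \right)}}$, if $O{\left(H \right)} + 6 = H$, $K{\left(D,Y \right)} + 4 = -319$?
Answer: $\sqrt{239} \approx 15.46$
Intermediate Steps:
$K{\left(D,Y \right)} = -323$ ($K{\left(D,Y \right)} = -4 - 319 = -323$)
$O{\left(H \right)} = -6 + H$
$\sqrt{K{\left(470,-288 \right)} + O{\left(E \right)}} = \sqrt{-323 + \left(-6 + 568\right)} = \sqrt{-323 + 562} = \sqrt{239}$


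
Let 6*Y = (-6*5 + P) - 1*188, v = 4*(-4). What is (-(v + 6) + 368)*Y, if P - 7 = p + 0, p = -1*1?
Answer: -13356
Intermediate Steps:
v = -16
p = -1
P = 6 (P = 7 + (-1 + 0) = 7 - 1 = 6)
Y = -106/3 (Y = ((-6*5 + 6) - 1*188)/6 = ((-30 + 6) - 188)/6 = (-24 - 188)/6 = (⅙)*(-212) = -106/3 ≈ -35.333)
(-(v + 6) + 368)*Y = (-(-16 + 6) + 368)*(-106/3) = (-1*(-10) + 368)*(-106/3) = (10 + 368)*(-106/3) = 378*(-106/3) = -13356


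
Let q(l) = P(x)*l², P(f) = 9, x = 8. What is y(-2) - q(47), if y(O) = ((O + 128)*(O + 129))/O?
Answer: -27882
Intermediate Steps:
q(l) = 9*l²
y(O) = (128 + O)*(129 + O)/O (y(O) = ((128 + O)*(129 + O))/O = (128 + O)*(129 + O)/O)
y(-2) - q(47) = (257 - 2 + 16512/(-2)) - 9*47² = (257 - 2 + 16512*(-½)) - 9*2209 = (257 - 2 - 8256) - 1*19881 = -8001 - 19881 = -27882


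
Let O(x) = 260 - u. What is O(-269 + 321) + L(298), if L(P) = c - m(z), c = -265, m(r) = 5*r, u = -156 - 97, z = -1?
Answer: 253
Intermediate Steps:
u = -253
L(P) = -260 (L(P) = -265 - 5*(-1) = -265 - 1*(-5) = -265 + 5 = -260)
O(x) = 513 (O(x) = 260 - 1*(-253) = 260 + 253 = 513)
O(-269 + 321) + L(298) = 513 - 260 = 253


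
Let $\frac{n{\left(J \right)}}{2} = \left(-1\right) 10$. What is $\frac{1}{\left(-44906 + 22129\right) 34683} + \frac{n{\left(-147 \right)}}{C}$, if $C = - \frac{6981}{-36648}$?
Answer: $- \frac{193006616507447}{1838271105957} \approx -104.99$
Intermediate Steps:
$C = \frac{2327}{12216}$ ($C = \left(-6981\right) \left(- \frac{1}{36648}\right) = \frac{2327}{12216} \approx 0.19049$)
$n{\left(J \right)} = -20$ ($n{\left(J \right)} = 2 \left(\left(-1\right) 10\right) = 2 \left(-10\right) = -20$)
$\frac{1}{\left(-44906 + 22129\right) 34683} + \frac{n{\left(-147 \right)}}{C} = \frac{1}{\left(-44906 + 22129\right) 34683} - \frac{20}{\frac{2327}{12216}} = \frac{1}{-22777} \cdot \frac{1}{34683} - \frac{244320}{2327} = \left(- \frac{1}{22777}\right) \frac{1}{34683} - \frac{244320}{2327} = - \frac{1}{789974691} - \frac{244320}{2327} = - \frac{193006616507447}{1838271105957}$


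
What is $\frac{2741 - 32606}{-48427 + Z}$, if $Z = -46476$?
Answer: $\frac{29865}{94903} \approx 0.31469$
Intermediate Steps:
$\frac{2741 - 32606}{-48427 + Z} = \frac{2741 - 32606}{-48427 - 46476} = - \frac{29865}{-94903} = \left(-29865\right) \left(- \frac{1}{94903}\right) = \frac{29865}{94903}$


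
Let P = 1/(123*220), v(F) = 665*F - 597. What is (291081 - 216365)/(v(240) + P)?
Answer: 2021814960/4302621181 ≈ 0.46990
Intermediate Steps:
v(F) = -597 + 665*F
P = 1/27060 ≈ 3.6955e-5
(291081 - 216365)/(v(240) + P) = (291081 - 216365)/((-597 + 665*240) + 1/27060) = 74716/((-597 + 159600) + 1/27060) = 74716/(159003 + 1/27060) = 74716/(4302621181/27060) = 74716*(27060/4302621181) = 2021814960/4302621181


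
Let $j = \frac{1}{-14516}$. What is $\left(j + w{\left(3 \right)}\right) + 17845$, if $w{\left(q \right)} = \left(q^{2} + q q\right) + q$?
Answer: $\frac{259342855}{14516} \approx 17866.0$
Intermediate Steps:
$j = - \frac{1}{14516} \approx -6.8889 \cdot 10^{-5}$
$w{\left(q \right)} = q + 2 q^{2}$ ($w{\left(q \right)} = \left(q^{2} + q^{2}\right) + q = 2 q^{2} + q = q + 2 q^{2}$)
$\left(j + w{\left(3 \right)}\right) + 17845 = \left(- \frac{1}{14516} + 3 \left(1 + 2 \cdot 3\right)\right) + 17845 = \left(- \frac{1}{14516} + 3 \left(1 + 6\right)\right) + 17845 = \left(- \frac{1}{14516} + 3 \cdot 7\right) + 17845 = \left(- \frac{1}{14516} + 21\right) + 17845 = \frac{304835}{14516} + 17845 = \frac{259342855}{14516}$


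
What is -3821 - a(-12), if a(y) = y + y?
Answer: -3797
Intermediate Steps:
a(y) = 2*y
-3821 - a(-12) = -3821 - 2*(-12) = -3821 - 1*(-24) = -3821 + 24 = -3797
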